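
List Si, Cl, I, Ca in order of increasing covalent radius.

Si is in period 3, group 14; Cl is in period 3, group 17; Ca is in period 4, group 2; I is in period 5, group 17.
Moving right in a period, electrons are added to the same shell under a stronger nuclear pull, so atoms get smaller; moving down, a new shell is opened and atoms get larger.
These span different periods and groups, so the two trends combine.
Si > Cl: Si lies to the left of Cl in period 3, so the across-period effect alone puts Si larger.
I > Si: the two effects oppose for this pair; the down-group effect wins (133 vs 116 pm).
Ca > I: the two effects oppose for this pair; the across-period effect wins (171 vs 133 pm).
Tabulated atomic radius (pm): Si 116, Cl 99, Ca 171, I 133.
So from smallest to largest: Cl < Si < I < Ca.

Cl < Si < I < Ca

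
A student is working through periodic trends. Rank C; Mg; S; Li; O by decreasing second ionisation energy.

Li > O > C > S > Mg

IE_2 is the cost of taking one more electron from the +1 cation: C⁺ still has 3 valence electrons; Mg⁺ still has 1 valence electron; S⁺ still has 5 valence electrons; Li⁺ is the bare [He] core; O⁺ still has 5 valence electrons.
Core electrons are held far more tightly than valence electrons, so Li tops the IE_2 order.
Valence configurations: C⁺ [He]2s²2p¹, Mg⁺ [Ne]3s¹, S⁺ [Ne]3s²3p³, O⁺ [He]2s²2p³.
The numbers (kJ/mol): C 2353, Mg 1451, S 2252, Li 7298, O 3388.
Putting it together, IE_2: Mg < S < C < O < Li.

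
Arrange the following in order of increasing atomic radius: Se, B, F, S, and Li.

Li is in period 2, group 1; B is in period 2, group 13; F is in period 2, group 17; S is in period 3, group 16; Se is in period 4, group 16.
Radius decreases left→right (rising Z_eff, same n) and increases top→bottom (higher n).
Here both period and group differ, so the two effects have to be weighed against each other.
B > F: both are in period 2; the period trend gives B the larger value.
S > B: the two effects oppose for this pair; the down-group effect wins (103 vs 85 pm).
Se > S: Se sits below S in group 16, so the down-group effect alone puts Se larger.
Li > Se: period and group pull opposite ways; the across-period shift dominates (133 vs 116 pm).
Approximate values (pm): Li 133, B 85, F 64, S 103, Se 116.
So from smallest to largest: F < B < S < Se < Li.

F, B, S, Se, Li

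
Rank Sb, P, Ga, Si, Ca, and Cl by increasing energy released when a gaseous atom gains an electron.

Ca, Ga, P, Sb, Si, Cl

Si is in period 3, group 14; P is in period 3, group 15; Cl is in period 3, group 17; Ca is in period 4, group 2; Ga is in period 4, group 13; Sb is in period 5, group 15.
Atoms with high Z_eff and room in the valence shell (especially the halogens) have the most exothermic electron affinities.
Neither a single period nor a single group — weigh both effects.
Ga > Ca: both are in period 4; the period trend gives Ga the larger value.
P > Ga: both effects reinforce here, so P is clearly the higher of the two.
Sb > P: this pair runs against the simple trend — see the exception note.
Si > Sb: period and group pull opposite ways; the down-group shift dominates (134 vs 103 kJ/mol).
Cl > Si: both are in period 3; the period trend gives Cl the larger value.
Note the exception: Sb has a higher electron affinity than P, contrary to the simple trend — both are half-filled np³, but the pairing/repulsion penalty for the added electron shrinks as the p orbitals become larger and more diffuse down the group, and for Sb that outweighs the weaker nuclear attraction.
Note the exception: Si has a higher electron affinity than P, contrary to the simple trend — adding an electron to P's half-filled 3p³ is unfavourable, so Si (3p²) has the more exothermic EA.
Tabulated electron affinity (kJ/mol): Si 134, P 72, Cl 349, Ca 2, Ga 29, Sb 103.
So from lowest to highest: Ca < Ga < P < Sb < Si < Cl.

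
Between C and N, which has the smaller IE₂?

IE_2 is the cost of taking one more electron from the +1 cation: C⁺ still has 3 valence electrons; N⁺ still has 4 valence electrons.
All are still removing valence electrons, so compare the +1 ions as you would atoms: IE_2 generally rises across a period (higher Z_eff) and falls down a group (larger shell), subject to the usual subshell exceptions.
Valence configurations: C⁺ [He]2s²2p¹, N⁺ [He]2s²2p².
Approximate IE_2 values (kJ/mol): C 2353, N 2856.
Putting it together, IE_2: C < N.

C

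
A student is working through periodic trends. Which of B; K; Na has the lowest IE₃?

B

IE_3 is the cost of taking one more electron from the +2 cation: B²⁺ still has 1 valence electron; K²⁺ is already 1 electron into the core; Na²⁺ is already 1 electron into the core.
Core electrons are held far more tightly than valence electrons, so K and Na top the IE_3 order.
The numbers (kJ/mol): B 3660, K 4420, Na 6910.
Overall IE_3 order: B < K < Na.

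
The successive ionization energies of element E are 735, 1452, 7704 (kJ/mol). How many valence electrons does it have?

2

Look for the largest jump between consecutive ionization energies: IE3/IE2 ≈ 5.3, far larger than any earlier ratio.
That jump marks the point where a core electron is being removed. So the atom has 2 valence electrons.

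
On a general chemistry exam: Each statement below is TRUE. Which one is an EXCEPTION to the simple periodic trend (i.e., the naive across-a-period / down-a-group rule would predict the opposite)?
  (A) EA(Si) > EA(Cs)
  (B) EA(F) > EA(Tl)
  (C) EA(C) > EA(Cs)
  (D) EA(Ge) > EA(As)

The general trend: electron affinity increases across a period and decreases down a group.
(A) Si (period 3, group 14) vs Cs (period 6, group 1): the stated order agrees with the simple trend.
(B) F (period 2, group 17) vs Tl (period 6, group 13): the stated order agrees with the simple trend.
(C) C (period 2, group 14) vs Cs (period 6, group 1): the stated order agrees with the simple trend.
(D) Ge (period 4, group 14) vs As (period 4, group 15): the stated order contradicts the simple trend.
The exception is (D): adding an electron to As's half-filled 4p³ is unfavourable, so Ge (4p²) has the more exothermic EA.

(D)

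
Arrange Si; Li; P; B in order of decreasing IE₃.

Consider each +2 ion: Si²⁺ still has 2 valence electrons; Li²⁺ is already 1 electron into the core; P²⁺ still has 3 valence electrons; B²⁺ still has 1 valence electron.
Core electrons are held far more tightly than valence electrons, so Li tops the IE_3 order.
Valence configurations: Si²⁺ [Ne]3s², P²⁺ [Ne]3s²3p¹, B²⁺ [He]2s¹.
P²⁺ loses a lone 3p electron whereas Si²⁺ must break into a filled 3s² pair, so IE_3(Si) > IE_3(P) even though P has the higher nuclear charge.
The numbers (kJ/mol): Si 3232, Li 11815, P 2914, B 3660.
So the third ionization energies run P < Si < B < Li.

Li > B > Si > P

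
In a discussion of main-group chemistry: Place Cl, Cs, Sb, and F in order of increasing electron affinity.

Cs < Sb < F < Cl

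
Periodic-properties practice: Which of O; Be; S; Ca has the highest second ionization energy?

O

Consider each +1 ion: O⁺ still has 5 valence electrons; Be⁺ still has 1 valence electron; S⁺ still has 5 valence electrons; Ca⁺ still has 1 valence electron.
All are still removing valence electrons, so compare the +1 ions as you would atoms: IE_2 generally rises across a period (higher Z_eff) and falls down a group (larger shell), subject to the usual subshell exceptions.
Valence configurations: O⁺ [He]2s²2p³, Be⁺ [He]2s¹, S⁺ [Ne]3s²3p³, Ca⁺ [Ar]4s¹.
The numbers (kJ/mol): O 3388, Be 1757, S 2252, Ca 1145.
Overall IE_2 order: Ca < Be < S < O.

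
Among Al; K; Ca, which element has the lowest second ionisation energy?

Consider each +1 ion: Al⁺ still has 2 valence electrons; K⁺ is the bare [Ar] core; Ca⁺ still has 1 valence electron.
Pulling an electron out of a noble-gas core costs far more than removing a remaining valence electron, so K sits at the high end of IE_2.
Valence configurations: Al⁺ [Ne]3s², Ca⁺ [Ar]4s¹.
Tabulated IE_2 (kJ/mol): Al 1817, K 3052, Ca 1145.
Putting it together, IE_2: Ca < Al < K.

Ca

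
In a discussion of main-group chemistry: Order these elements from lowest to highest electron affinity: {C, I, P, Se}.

P < C < Se < I

C is in period 2, group 14; P is in period 3, group 15; Se is in period 4, group 16; I is in period 5, group 17.
Adding an electron releases more energy for atoms nearer the top right (short of the noble gases).
A diagonal step moves right (one effect) and down (the opposite effect) at once.
C > P: period and group pull opposite ways; the down-group shift dominates (122 vs 72 kJ/mol).
Se > C: the two effects oppose for this pair; the across-period effect wins (195 vs 122 kJ/mol).
I > Se: period and group pull opposite ways; the across-period shift dominates (295 vs 195 kJ/mol).
For reference (kJ/mol): C 122, P 72, Se 195, I 295.
So from lowest to highest: P < C < Se < I.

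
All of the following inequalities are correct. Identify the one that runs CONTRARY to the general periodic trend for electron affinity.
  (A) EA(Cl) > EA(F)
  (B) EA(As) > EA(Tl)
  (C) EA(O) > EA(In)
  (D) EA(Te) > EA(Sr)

The general trend: electron affinity increases across a period and decreases down a group.
(A) Cl (period 3, group 17) vs F (period 2, group 17): the stated order contradicts the simple trend.
(B) As (period 4, group 15) vs Tl (period 6, group 13): the stated order agrees with the simple trend.
(C) O (period 2, group 16) vs In (period 5, group 13): the stated order agrees with the simple trend.
(D) Te (period 5, group 16) vs Sr (period 5, group 2): the stated order agrees with the simple trend.
The exception is (A): F's small 2p subshell makes the incoming electron feel strong e⁻–e⁻ repulsion, so Cl actually releases more energy on gaining an electron.

(A)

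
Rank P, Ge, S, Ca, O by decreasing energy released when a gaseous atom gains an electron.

S, O, Ge, P, Ca

Electron affinity generally becomes more exothermic across a period toward the halogens and less exothermic down a group.
Neither a single period nor a single group — weigh both effects.
P > Ca: relative to Ca, both the across-period and down-group shifts push P's electron affinity up.
Ge > P: this pair runs against the simple trend — see the exception note.
O > Ge: relative to Ge, both the across-period and down-group shifts push O's electron affinity up.
S > O: this pair runs against the simple trend — see the exception note.
Note the exception: Ge has a higher electron affinity than P, contrary to the simple trend — adding an electron to P's half-filled np³ subshell costs electron-pairing energy.
Note the exception: S has a higher electron affinity than O, contrary to the simple trend — the compact 2p subshell of O repels the added electron more than S's larger 3p does.
Tabulated electron affinity (kJ/mol): O 141, P 72, S 200, Ca 2, Ge 119.
So from highest to lowest: S > O > Ge > P > Ca.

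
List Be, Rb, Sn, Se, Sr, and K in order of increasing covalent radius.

Be is in period 2, group 2; K is in period 4, group 1; Se is in period 4, group 16; Rb is in period 5, group 1; Sr is in period 5, group 2; Sn is in period 5, group 14.
Moving right in a period, electrons are added to the same shell under a stronger nuclear pull, so atoms get smaller; moving down, a new shell is opened and atoms get larger.
Neither a single period nor a single group — weigh both effects.
Se > Be: the two effects oppose for this pair; the down-group effect wins (116 vs 102 pm).
Sn > Se: relative to Se, both the across-period and down-group shifts push Sn's atomic radius up.
Sr > Sn: both are in period 5; the period trend gives Sr the larger value.
K > Sr: the two effects oppose for this pair; the across-period effect wins (196 vs 185 pm).
Rb > K: Rb sits below K in group 1, so the down-group effect alone puts Rb larger.
Approximate values (pm): Be 102, K 196, Se 116, Rb 210, Sr 185, Sn 140.
So from smallest to largest: Be < Se < Sn < Sr < K < Rb.

Be < Se < Sn < Sr < K < Rb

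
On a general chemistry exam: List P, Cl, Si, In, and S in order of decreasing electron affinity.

Cl > S > Si > P > In

Si is in period 3, group 14; P is in period 3, group 15; S is in period 3, group 16; Cl is in period 3, group 17; In is in period 5, group 13.
Electron affinity generally becomes more exothermic across a period toward the halogens and less exothermic down a group.
Here both period and group differ, so the two effects have to be weighed against each other.
P > In: relative to In, both the across-period and down-group shifts push P's electron affinity up.
Si > P: this pair runs against the simple trend — see the exception note.
S > Si: both are in period 3; the period trend gives S the larger value.
Cl > S: both are in period 3; the period trend gives Cl the larger value.
Note the exception: Si has a higher electron affinity than P, contrary to the simple trend — adding an electron to P's half-filled 3p³ is unfavourable, so Si (3p²) has the more exothermic EA.
Tabulated electron affinity (kJ/mol): Si 134, P 72, S 200, Cl 349, In 29.
So from highest to lowest: Cl > S > Si > P > In.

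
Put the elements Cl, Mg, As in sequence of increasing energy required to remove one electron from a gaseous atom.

Mg < As < Cl

First ionization energy rises across a period (greater Z_eff holds electrons more tightly) and falls down a group (valence electrons are farther from the nucleus).
Neither a single period nor a single group — weigh both effects.
As > Mg: period and group pull opposite ways; the across-period shift dominates (947 vs 738 kJ/mol).
Cl > As: both effects reinforce here, so Cl is clearly the higher of the two.
Approximate values (kJ/mol): Mg 738, Cl 1251, As 947.
So from lowest to highest: Mg < As < Cl.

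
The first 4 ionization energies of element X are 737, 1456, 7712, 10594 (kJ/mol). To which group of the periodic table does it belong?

Group 2

Look for the largest jump between consecutive ionization energies: IE3/IE2 ≈ 5.3, far larger than any earlier ratio.
That jump marks the point where a core electron is being removed. So the atom has 2 valence electrons.
A main-group element with 2 valence electrons is in group 2.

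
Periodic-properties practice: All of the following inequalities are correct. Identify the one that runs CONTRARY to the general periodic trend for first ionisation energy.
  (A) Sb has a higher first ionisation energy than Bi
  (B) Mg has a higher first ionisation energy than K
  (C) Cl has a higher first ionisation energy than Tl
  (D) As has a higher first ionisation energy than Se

(D)

The general trend: first ionisation energy increases across a period and decreases down a group.
(A) Sb (period 5, group 15) vs Bi (period 6, group 15): the stated order agrees with the simple trend.
(B) Mg (period 3, group 2) vs K (period 4, group 1): the stated order agrees with the simple trend.
(C) Cl (period 3, group 17) vs Tl (period 6, group 13): the stated order agrees with the simple trend.
(D) As (period 4, group 15) vs Se (period 4, group 16): the stated order contradicts the simple trend.
The exception is (D): Se (4p⁴) ionizes more easily than half-filled As (4p³).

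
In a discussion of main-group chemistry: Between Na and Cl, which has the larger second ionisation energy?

IE_2 is the cost of taking one more electron from the +1 cation: Na⁺ is the bare [Ne] core; Cl⁺ still has 6 valence electrons.
Core electrons are held far more tightly than valence electrons, so Na tops the IE_2 order.
The numbers (kJ/mol): Na 4562, Cl 2298.
Putting it together, IE_2: Cl < Na.

Na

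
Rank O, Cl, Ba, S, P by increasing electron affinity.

Ba, P, O, S, Cl

Atoms with high Z_eff and room in the valence shell (especially the halogens) have the most exothermic electron affinities.
These span different periods and groups, so the two trends combine.
P > Ba: relative to Ba, both the across-period and down-group shifts push P's electron affinity up.
O > P: relative to P, both the across-period and down-group shifts push O's electron affinity up.
S > O: this pair runs against the simple trend — see the exception note.
Cl > S: both are in period 3; the period trend gives Cl the larger value.
Note the exception: S has a higher electron affinity than O, contrary to the simple trend — the compact 2p subshell of O repels the added electron more than S's larger 3p does.
For reference (kJ/mol): O 141, P 72, S 200, Cl 349, Ba 14.
So from lowest to highest: Ba < P < O < S < Cl.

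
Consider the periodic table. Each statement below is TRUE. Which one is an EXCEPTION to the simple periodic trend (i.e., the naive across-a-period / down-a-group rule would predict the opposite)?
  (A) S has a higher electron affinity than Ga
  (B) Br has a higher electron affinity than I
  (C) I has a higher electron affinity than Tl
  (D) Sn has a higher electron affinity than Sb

The general trend: electron affinity increases across a period and decreases down a group.
(A) S (period 3, group 16) vs Ga (period 4, group 13): the stated order agrees with the simple trend.
(B) Br (period 4, group 17) vs I (period 5, group 17): the stated order agrees with the simple trend.
(C) I (period 5, group 17) vs Tl (period 6, group 13): the stated order agrees with the simple trend.
(D) Sn (period 5, group 14) vs Sb (period 5, group 15): the stated order contradicts the simple trend.
The exception is (D): adding an electron to Sb's half-filled 5p³ is unfavourable, so Sn has the more exothermic EA.

(D)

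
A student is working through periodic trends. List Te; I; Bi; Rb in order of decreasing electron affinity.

I, Te, Bi, Rb

Adding an electron releases more energy for atoms nearer the top right (short of the noble gases).
Neither a single period nor a single group — weigh both effects.
Bi > Rb: the two effects oppose for this pair; the across-period effect wins (91 vs 47 kJ/mol).
Te > Bi: relative to Bi, both the across-period and down-group shifts push Te's electron affinity up.
I > Te: both are in period 5; the period trend gives I the larger value.
Approximate values (kJ/mol): Rb 47, Te 190, I 295, Bi 91.
So from highest to lowest: I > Te > Bi > Rb.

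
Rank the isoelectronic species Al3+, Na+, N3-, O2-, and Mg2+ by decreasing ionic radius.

All of these have 10 electrons, so size is governed by nuclear charge alone: the more protons, the stronger the pull on the same electron cloud, and the smaller the ion.
Nuclear charges: Al3+ (Z=13), Mg2+ (Z=12), Na+ (Z=11), O2- (Z=8), N3- (Z=7).
Largest to smallest: N3- > O2- > Na+ > Mg2+ > Al3+.

N3- > O2- > Na+ > Mg2+ > Al3+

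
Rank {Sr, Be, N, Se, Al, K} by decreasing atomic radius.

Be is in period 2, group 2; N is in period 2, group 15; Al is in period 3, group 13; K is in period 4, group 1; Se is in period 4, group 16; Sr is in period 5, group 2.
Atomic radius shrinks across a period as nuclear charge pulls the same shell inward, and grows down a group as new shells are added.
Here both period and group differ, so the two effects have to be weighed against each other.
Be > N: Be lies to the left of N in period 2, so the across-period effect alone puts Be larger.
Se > Be: period and group pull opposite ways; the down-group shift dominates (116 vs 102 pm).
Al > Se: period and group pull opposite ways; the across-period shift dominates (126 vs 116 pm).
Sr > Al: both effects reinforce here, so Sr is clearly the larger of the two.
K > Sr: period and group pull opposite ways; the across-period shift dominates (196 vs 185 pm).
Approximate values (pm): Be 102, N 71, Al 126, K 196, Se 116, Sr 185.
So from largest to smallest: K > Sr > Al > Se > Be > N.

K, Sr, Al, Se, Be, N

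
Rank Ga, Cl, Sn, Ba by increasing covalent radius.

Across a period the added protons contract the valence shell; down a group each new principal shell makes the atom larger.
Here both period and group differ, so the two effects have to be weighed against each other.
Ga > Cl: both effects reinforce here, so Ga is clearly the larger of the two.
Sn > Ga: the two effects oppose for this pair; the down-group effect wins (140 vs 124 pm).
Ba > Sn: both effects reinforce here, so Ba is clearly the larger of the two.
Tabulated atomic radius (pm): Cl 99, Ga 124, Sn 140, Ba 196.
So from smallest to largest: Cl < Ga < Sn < Ba.

Cl < Ga < Sn < Ba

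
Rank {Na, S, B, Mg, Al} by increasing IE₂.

IE_2 is the cost of taking one more electron from the +1 cation: Na⁺ is the bare [Ne] core; S⁺ still has 5 valence electrons; B⁺ still has 2 valence electrons; Mg⁺ still has 1 valence electron; Al⁺ still has 2 valence electrons.
Pulling an electron out of a noble-gas core costs far more than removing a remaining valence electron, so Na sits at the high end of IE_2.
Valence configurations: S⁺ [Ne]3s²3p³, B⁺ [He]2s², Mg⁺ [Ne]3s¹, Al⁺ [Ne]3s².
Tabulated IE_2 (kJ/mol): Na 4562, S 2252, B 2427, Mg 1451, Al 1817.
Hence IE_2: Mg < Al < S < B < Na.

Mg, Al, S, B, Na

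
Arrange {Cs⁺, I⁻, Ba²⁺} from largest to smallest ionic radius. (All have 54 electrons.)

I⁻ > Cs⁺ > Ba²⁺

All of these have 54 electrons, so size is governed by nuclear charge alone: the more protons, the stronger the pull on the same electron cloud, and the smaller the ion.
Nuclear charges: Ba²⁺ (Z=56), Cs⁺ (Z=55), I⁻ (Z=53).
Largest to smallest: I⁻ > Cs⁺ > Ba²⁺.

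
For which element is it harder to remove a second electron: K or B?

K

The second ionization energy removes an electron from the +1 ion. For each element: K⁺ is the bare [Ar] core; B⁺ still has 2 valence electrons.
Core electrons are held far more tightly than valence electrons, so K tops the IE_2 order.
Approximate IE_2 values (kJ/mol): K 3052, B 2427.
So the second ionization energies run B < K.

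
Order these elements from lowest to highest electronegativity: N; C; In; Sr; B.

Sr < In < B < C < N

EN rises left→right (higher Z_eff, smaller atoms) and falls top→bottom (larger, more shielded atoms).
Here both period and group differ, so the two effects have to be weighed against each other.
In > Sr: both are in period 5; the period trend gives In the larger value.
B > In: they share group 13; the group trend gives B the larger value.
C > B: C lies to the right of B in period 2, so the across-period effect alone puts C higher.
N > C: both are in period 2; the period trend gives N the larger value.
For reference (Pauling): B 2.04, C 2.55, N 3.04, Sr 0.95, In 1.78.
So from lowest to highest: Sr < In < B < C < N.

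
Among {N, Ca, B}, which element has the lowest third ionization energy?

After 2 electrons have been removed, what remains? N²⁺ still has 3 valence electrons; Ca²⁺ is the bare [Ar] core; B²⁺ still has 1 valence electron.
Pulling an electron out of a noble-gas core costs far more than removing a remaining valence electron, so Ca sits at the high end of IE_3.
Valence configurations: N²⁺ [He]2s²2p¹, B²⁺ [He]2s¹.
Approximate IE_3 values (kJ/mol): N 4578, Ca 4912, B 3660.
Hence IE_3: B < N < Ca.

B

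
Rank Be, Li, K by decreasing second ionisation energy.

Li, K, Be

Consider each +1 ion: Be⁺ still has 1 valence electron; Li⁺ is the bare [He] core; K⁺ is the bare [Ar] core.
Pulling an electron out of a noble-gas core costs far more than removing a remaining valence electron, so K and Li sit at the high end of IE_2.
Approximate IE_2 values (kJ/mol): Be 1757, Li 7298, K 3052.
Overall IE_2 order: Be < K < Li.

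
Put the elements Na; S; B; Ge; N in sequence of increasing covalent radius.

B is in period 2, group 13; N is in period 2, group 15; Na is in period 3, group 1; S is in period 3, group 16; Ge is in period 4, group 14.
Radius decreases left→right (rising Z_eff, same n) and increases top→bottom (higher n).
Neither a single period nor a single group — weigh both effects.
B > N: B lies to the left of N in period 2, so the across-period effect alone puts B larger.
S > B: the two effects oppose for this pair; the down-group effect wins (103 vs 85 pm).
Ge > S: relative to S, both the across-period and down-group shifts push Ge's atomic radius up.
Na > Ge: period and group pull opposite ways; the across-period shift dominates (155 vs 121 pm).
Tabulated atomic radius (pm): B 85, N 71, Na 155, S 103, Ge 121.
So from smallest to largest: N < B < S < Ge < Na.

N, B, S, Ge, Na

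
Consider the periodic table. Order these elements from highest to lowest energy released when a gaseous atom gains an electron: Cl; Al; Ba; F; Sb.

F is in period 2, group 17; Al is in period 3, group 13; Cl is in period 3, group 17; Sb is in period 5, group 15; Ba is in period 6, group 2.
Adding an electron releases more energy for atoms nearer the top right (short of the noble gases).
These span different periods and groups, so the two trends combine.
Al > Ba: relative to Ba, both the across-period and down-group shifts push Al's electron affinity up.
Sb > Al: period and group pull opposite ways; the across-period shift dominates (103 vs 42 kJ/mol).
F > Sb: relative to Sb, both the across-period and down-group shifts push F's electron affinity up.
Cl > F: this pair runs against the simple trend — see the exception note.
Note the exception: Cl has a higher electron affinity than F, contrary to the simple trend — F's small 2p subshell makes the incoming electron feel strong e⁻–e⁻ repulsion, so Cl actually releases more energy on gaining an electron.
For reference (kJ/mol): F 328, Al 42, Cl 349, Sb 103, Ba 14.
So from highest to lowest: Cl > F > Sb > Al > Ba.

Cl > F > Sb > Al > Ba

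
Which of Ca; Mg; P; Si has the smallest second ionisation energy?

Ca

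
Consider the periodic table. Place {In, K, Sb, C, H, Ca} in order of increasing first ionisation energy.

K, In, Ca, Sb, C, H

H is in period 1, group 1; C is in period 2, group 14; K is in period 4, group 1; Ca is in period 4, group 2; In is in period 5, group 13; Sb is in period 5, group 15.
First ionization energy rises across a period (greater Z_eff holds electrons more tightly) and falls down a group (valence electrons are farther from the nucleus).
Neither a single period nor a single group — weigh both effects.
In > K: the two effects oppose for this pair; the across-period effect wins (558 vs 419 kJ/mol).
Ca > In: period and group pull opposite ways; the down-group shift dominates (590 vs 558 kJ/mol).
Sb > Ca: the two effects oppose for this pair; the across-period effect wins (831 vs 590 kJ/mol).
C > Sb: period and group pull opposite ways; the down-group shift dominates (1086 vs 831 kJ/mol).
H > C: period and group pull opposite ways; the down-group shift dominates (1312 vs 1086 kJ/mol).
Tabulated first ionization energy (kJ/mol): H 1312, C 1086, K 419, Ca 590, In 558, Sb 831.
So from lowest to highest: K < In < Ca < Sb < C < H.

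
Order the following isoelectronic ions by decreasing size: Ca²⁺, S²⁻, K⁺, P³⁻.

All of these have 18 electrons, so size is governed by nuclear charge alone: the more protons, the stronger the pull on the same electron cloud, and the smaller the ion.
Nuclear charges: Ca²⁺ (Z=20), K⁺ (Z=19), S²⁻ (Z=16), P³⁻ (Z=15).
Largest to smallest: P³⁻ > S²⁻ > K⁺ > Ca²⁺.

P³⁻ > S²⁻ > K⁺ > Ca²⁺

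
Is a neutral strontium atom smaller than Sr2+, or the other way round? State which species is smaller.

Sr2+

Forming Sr2+ removes 2 electrons from Sr. Fewer electrons for the same nuclear charge means less shielding and a higher Z_eff on the remaining electrons, and for main-group metals the entire outer shell is lost.
A cation is smaller than its parent atom: Sr2+ < Sr.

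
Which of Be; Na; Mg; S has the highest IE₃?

Be

Consider each +2 ion: Be²⁺ is the bare [He] core; Na²⁺ is already 1 electron into the core; Mg²⁺ is the bare [Ne] core; S²⁺ still has 4 valence electrons.
Breaking into a closed-shell core is much more expensive than removing a leftover valence electron — Na, Mg and Be have the largest IE_3 here.
Tabulated IE_3 (kJ/mol): Be 14849, Na 6910, Mg 7733, S 3357.
Hence IE_3: S < Na < Mg < Be.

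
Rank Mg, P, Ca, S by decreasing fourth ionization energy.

Mg > Ca > P > S

The fourth ionization energy removes an electron from the +3 ion. For each element: Mg³⁺ is already 1 electron into the core; P³⁺ still has 2 valence electrons; Ca³⁺ is already 1 electron into the core; S³⁺ still has 3 valence electrons.
Breaking into a closed-shell core is much more expensive than removing a leftover valence electron — Ca and Mg have the largest IE_4 here.
Valence configurations: P³⁺ [Ne]3s², S³⁺ [Ne]3s²3p¹.
S³⁺ loses a lone 3p electron whereas P³⁺ must break into a filled 3s² pair, so IE_4(P) > IE_4(S) even though S has the higher nuclear charge.
Tabulated IE_4 (kJ/mol): Mg 10543, P 4964, Ca 6491, S 4556.
Putting it together, IE_4: S < P < Ca < Mg.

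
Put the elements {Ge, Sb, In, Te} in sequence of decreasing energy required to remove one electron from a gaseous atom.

Te > Sb > Ge > In

Ge is in period 4, group 14; In is in period 5, group 13; Sb is in period 5, group 15; Te is in period 5, group 16.
IE₁ increases left→right with effective nuclear charge and decreases top→bottom as the valence shell moves farther out.
Here both period and group differ, so the two effects have to be weighed against each other.
Ge > In: both effects reinforce here, so Ge is clearly the higher of the two.
Sb > Ge: the two effects oppose for this pair; the across-period effect wins (831 vs 762 kJ/mol).
Te > Sb: Te lies to the right of Sb in period 5, so the across-period effect alone puts Te higher.
Tabulated first ionization energy (kJ/mol): Ge 762, In 558, Sb 831, Te 869.
So from highest to lowest: Te > Sb > Ge > In.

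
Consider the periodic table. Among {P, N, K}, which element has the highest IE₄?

N

IE_4 is the cost of taking one more electron from the +3 cation: P³⁺ still has 2 valence electrons; N³⁺ still has 2 valence electrons; K³⁺ is already 2 electrons into the core.
Usually core removal costs more than valence removal, but here the competition is close: a tightly held n=2 valence electron can cost more to remove than an n=3 core electron, so the actual values have to decide it.
Valence configurations: P³⁺ [Ne]3s², N³⁺ [He]2s².
Approximate IE_4 values (kJ/mol): P 4964, N 7475, K 5877.
Putting it together, IE_4: P < K < N.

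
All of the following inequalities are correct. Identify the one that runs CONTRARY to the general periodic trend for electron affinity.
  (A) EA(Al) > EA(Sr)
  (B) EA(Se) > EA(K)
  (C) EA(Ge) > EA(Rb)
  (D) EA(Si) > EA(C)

(D)

The general trend: electron affinity increases across a period and decreases down a group.
(A) Al (period 3, group 13) vs Sr (period 5, group 2): the stated order agrees with the simple trend.
(B) Se (period 4, group 16) vs K (period 4, group 1): the stated order agrees with the simple trend.
(C) Ge (period 4, group 14) vs Rb (period 5, group 1): the stated order agrees with the simple trend.
(D) Si (period 3, group 14) vs C (period 2, group 14): the stated order contradicts the simple trend.
The exception is (D): Si's larger, more diffuse 3p orbitals accept an added electron slightly more readily than C's compact 2p.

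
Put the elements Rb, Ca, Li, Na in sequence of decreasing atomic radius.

Across a period the added protons contract the valence shell; down a group each new principal shell makes the atom larger.
These span different periods and groups, so the two trends combine.
Na > Li: Na sits below Li in group 1, so the down-group effect alone puts Na larger.
Ca > Na: the two effects oppose for this pair; the down-group effect wins (171 vs 155 pm).
Rb > Ca: both effects reinforce here, so Rb is clearly the larger of the two.
For reference (pm): Li 133, Na 155, Ca 171, Rb 210.
So from largest to smallest: Rb > Ca > Na > Li.

Rb, Ca, Na, Li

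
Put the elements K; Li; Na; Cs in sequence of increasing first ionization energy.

Cs, K, Na, Li

Li is in period 2, group 1; Na is in period 3, group 1; K is in period 4, group 1; Cs is in period 6, group 1.
IE₁ increases left→right with effective nuclear charge and decreases top→bottom as the valence shell moves farther out.
All are in group 1, so first ionization energy increases up the group.
So from lowest to highest: Cs < K < Na < Li.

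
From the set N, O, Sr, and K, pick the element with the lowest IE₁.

K

Across a period the outer electron is held more tightly (higher IE₁); down a group it sits in a higher shell, more shielded, and comes off more easily.
Neither a single period nor a single group — weigh both effects.
Sr > K: period and group pull opposite ways; the across-period shift dominates (550 vs 419 kJ/mol).
O > Sr: relative to Sr, both the across-period and down-group shifts push O's first ionization energy up.
N > O: this pair runs against the simple trend — see the exception note.
Note the exception: N has a higher first ionization energy than O, contrary to the simple trend — pairing an electron in O's 2p⁴ costs repulsion energy, so O ionizes more easily than half-filled N (2p³).
Approximate values (kJ/mol): N 1402, O 1314, K 419, Sr 550.
The lowest IE₁ among these belongs to K.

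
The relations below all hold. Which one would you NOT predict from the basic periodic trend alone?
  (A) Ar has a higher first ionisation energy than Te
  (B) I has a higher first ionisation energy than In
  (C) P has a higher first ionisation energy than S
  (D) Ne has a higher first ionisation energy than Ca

(C)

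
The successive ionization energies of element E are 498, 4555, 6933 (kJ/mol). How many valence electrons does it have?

1

Look for the largest jump between consecutive ionization energies: IE2/IE1 ≈ 9.1, far larger than any earlier ratio.
That jump marks the point where a core electron is being removed. So the atom has 1 valence electron.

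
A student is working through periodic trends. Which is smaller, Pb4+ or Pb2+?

Pb4+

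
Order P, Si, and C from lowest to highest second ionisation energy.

The second ionization energy removes an electron from the +1 ion. For each element: P⁺ still has 4 valence electrons; Si⁺ still has 3 valence electrons; C⁺ still has 3 valence electrons.
All are still removing valence electrons, so compare the +1 ions as you would atoms: IE_2 generally rises across a period (higher Z_eff) and falls down a group (larger shell), subject to the usual subshell exceptions.
Valence configurations: P⁺ [Ne]3s²3p², Si⁺ [Ne]3s²3p¹, C⁺ [He]2s²2p¹.
Approximate IE_2 values (kJ/mol): P 1907, Si 1577, C 2353.
Hence IE_2: Si < P < C.

Si, P, C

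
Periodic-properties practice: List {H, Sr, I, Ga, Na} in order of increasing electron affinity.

H is in period 1, group 1; Na is in period 3, group 1; Ga is in period 4, group 13; Sr is in period 5, group 2; I is in period 5, group 17.
EA tends to increase across a period and decrease down a group, though the pattern is less regular than for IE or radius.
Neither a single period nor a single group — weigh both effects.
Ga > Sr: both effects reinforce here, so Ga is clearly the higher of the two.
Na > Ga: the two effects oppose for this pair; the down-group effect wins (53 vs 29 kJ/mol).
H > Na: they share group 1; the group trend gives H the larger value.
I > H: the two effects oppose for this pair; the across-period effect wins (295 vs 73 kJ/mol).
Tabulated electron affinity (kJ/mol): H 73, Na 53, Ga 29, Sr 5, I 295.
So from lowest to highest: Sr < Ga < Na < H < I.

Sr, Ga, Na, H, I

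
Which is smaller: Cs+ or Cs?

Forming Cs+ removes 1 electron from Cs. Fewer electrons for the same nuclear charge means less shielding and a higher Z_eff on the remaining electrons, and for main-group metals the entire outer shell is lost.
A cation is smaller than its parent atom: Cs+ < Cs.

Cs+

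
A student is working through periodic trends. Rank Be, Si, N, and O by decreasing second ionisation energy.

Consider each +1 ion: Be⁺ still has 1 valence electron; Si⁺ still has 3 valence electrons; N⁺ still has 4 valence electrons; O⁺ still has 5 valence electrons.
All are still removing valence electrons, so compare the +1 ions as you would atoms: IE_2 generally rises across a period (higher Z_eff) and falls down a group (larger shell), subject to the usual subshell exceptions.
Valence configurations: Be⁺ [He]2s¹, Si⁺ [Ne]3s²3p¹, N⁺ [He]2s²2p², O⁺ [He]2s²2p³.
Tabulated IE_2 (kJ/mol): Be 1757, Si 1577, N 2856, O 3388.
Hence IE_2: Si < Be < N < O.

O > N > Be > Si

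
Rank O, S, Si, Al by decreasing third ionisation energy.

O > S > Si > Al

Consider each +2 ion: O²⁺ still has 4 valence electrons; S²⁺ still has 4 valence electrons; Si²⁺ still has 2 valence electrons; Al²⁺ still has 1 valence electron.
All are still removing valence electrons, so compare the +2 ions as you would atoms: IE_3 generally rises across a period (higher Z_eff) and falls down a group (larger shell), subject to the usual subshell exceptions.
Valence configurations: O²⁺ [He]2s²2p², S²⁺ [Ne]3s²3p², Si²⁺ [Ne]3s², Al²⁺ [Ne]3s¹.
Approximate IE_3 values (kJ/mol): O 5300, S 3357, Si 3232, Al 2745.
Putting it together, IE_3: Al < Si < S < O.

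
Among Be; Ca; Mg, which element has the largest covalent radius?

Be is in period 2, group 2; Mg is in period 3, group 2; Ca is in period 4, group 2.
Atomic radius shrinks across a period as nuclear charge pulls the same shell inward, and grows down a group as new shells are added.
All are in group 2, so atomic radius increases down the group.
The largest covalent radius among these belongs to Ca.

Ca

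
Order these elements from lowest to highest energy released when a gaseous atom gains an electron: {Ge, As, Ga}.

Ga is in period 4, group 13; Ge is in period 4, group 14; As is in period 4, group 15.
Electron affinity generally becomes more exothermic across a period toward the halogens and less exothermic down a group.
All lie in period 4; the across-period trend (electron affinity increases left to right) applies, with the exception below.
Note the exception: Ge has a higher electron affinity than As, contrary to the simple trend — adding an electron to As's half-filled 4p³ is unfavourable, so Ge (4p²) has the more exothermic EA.
For reference (kJ/mol): Ga 29, Ge 119, As 78.
So from lowest to highest: Ga < As < Ge.

Ga < As < Ge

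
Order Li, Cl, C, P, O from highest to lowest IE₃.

Li, O, C, Cl, P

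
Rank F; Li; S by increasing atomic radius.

Li is in period 2, group 1; F is in period 2, group 17; S is in period 3, group 16.
Atomic radius shrinks across a period as nuclear charge pulls the same shell inward, and grows down a group as new shells are added.
Neither a single period nor a single group — weigh both effects.
S > F: both effects reinforce here, so S is clearly the larger of the two.
Li > S: the two effects oppose for this pair; the across-period effect wins (133 vs 103 pm).
Approximate values (pm): Li 133, F 64, S 103.
So from smallest to largest: F < S < Li.

F < S < Li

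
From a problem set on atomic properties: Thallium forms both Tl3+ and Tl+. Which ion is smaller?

Tl3+

Both ions have Z = 81 protons, but Tl3+ has lost more electrons, so its remaining electrons feel a larger effective nuclear charge per electron and are pulled in more tightly.
Higher positive charge → smaller ion, so Tl+ > Tl3+.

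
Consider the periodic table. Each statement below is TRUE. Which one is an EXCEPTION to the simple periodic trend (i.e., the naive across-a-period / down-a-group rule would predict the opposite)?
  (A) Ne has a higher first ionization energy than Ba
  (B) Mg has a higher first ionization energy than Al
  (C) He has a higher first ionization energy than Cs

The general trend: first ionization energy increases across a period and decreases down a group.
(A) Ne (period 2, group 18) vs Ba (period 6, group 2): the stated order agrees with the simple trend.
(B) Mg (period 3, group 2) vs Al (period 3, group 13): the stated order contradicts the simple trend.
(C) He (period 1, group 18) vs Cs (period 6, group 1): the stated order agrees with the simple trend.
The exception is (B): Al's single 3p electron is easier to remove than one from Mg's filled 3s².

(B)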